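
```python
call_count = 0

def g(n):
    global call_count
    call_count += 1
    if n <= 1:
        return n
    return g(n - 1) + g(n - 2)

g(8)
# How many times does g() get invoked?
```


g(8) calls g(7) and g(6); each non-base call branches into two more.
Let C(k) = total number of calls made by g(k), including the call to g(k) itself.
Base cases: C(0) = 1, C(1) = 1
Recurrence: C(k) = 1 + C(k-1) + C(k-2)
  C(2) = 1 + C(1) + C(0) = 1 + 1 + 1 = 3
  C(3) = 1 + C(2) + C(1) = 1 + 3 + 1 = 5
  C(4) = 1 + C(3) + C(2) = 1 + 5 + 3 = 9
  C(5) = 1 + C(4) + C(3) = 1 + 9 + 5 = 15
  C(6) = 1 + C(5) + C(4) = 1 + 15 + 9 = 25
  C(7) = 1 + C(6) + C(5) = 1 + 25 + 15 = 41
  C(8) = 1 + C(7) + C(6) = 1 + 41 + 25 = 67
Total calls = C(8) = 67


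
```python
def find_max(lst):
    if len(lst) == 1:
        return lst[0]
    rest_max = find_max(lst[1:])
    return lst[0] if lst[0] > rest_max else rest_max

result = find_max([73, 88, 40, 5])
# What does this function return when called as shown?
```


find_max([73, 88, 40, 5])
= compare 73 with find_max([88, 40, 5])
= compare 88 with find_max([40, 5])
= compare 40 with find_max([5])
Base: find_max([5]) = 5
compare 40 with 5: max = 40
compare 88 with 40: max = 88
compare 73 with 88: max = 88
= 88


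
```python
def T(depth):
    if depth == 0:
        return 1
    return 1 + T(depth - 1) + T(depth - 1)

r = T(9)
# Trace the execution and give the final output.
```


T(9)
= 1 + T(8) + T(8)
= 1 + 2 * T(8)
T(k) = 2^(k+1) - 1
T(0) = 1
T(1) = 3
T(2) = 7
T(3) = 15
T(4) = 31
T(9) = 2^10 - 1 = 1023


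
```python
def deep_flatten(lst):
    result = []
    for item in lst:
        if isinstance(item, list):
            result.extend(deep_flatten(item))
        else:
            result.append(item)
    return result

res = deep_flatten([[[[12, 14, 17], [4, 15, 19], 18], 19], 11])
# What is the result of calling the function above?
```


deep_flatten([[[[12, 14, 17], [4, 15, 19], 18], 19], 11])
Processing each element:
  [[[12, 14, 17], [4, 15, 19], 18], 19] is a list -> deep_flatten recursively -> [12, 14, 17, 4, 15, 19, 18, 19]
  11 is not a list -> append 11
= [12, 14, 17, 4, 15, 19, 18, 19, 11]


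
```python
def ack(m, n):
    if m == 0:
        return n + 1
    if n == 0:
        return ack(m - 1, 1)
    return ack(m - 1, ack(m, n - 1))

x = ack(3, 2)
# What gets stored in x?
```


ack(3, 2)
= ack(2, ack(3, 1))
First compute ack(3, 1) = 13
= ack(2, 13)
= 29


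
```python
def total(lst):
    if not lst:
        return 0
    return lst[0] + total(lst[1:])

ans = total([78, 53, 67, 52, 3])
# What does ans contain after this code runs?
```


total([78, 53, 67, 52, 3])
= 78 + total([53, 67, 52, 3])
= 78 + 53 + total([67, 52, 3])
= 78 + 53 + 67 + total([52, 3])
= 78 + 53 + 67 + 52 + total([3])
= 78 + 53 + 67 + 52 + 3 + total([])
= 78 + 53 + 67 + 52 + 3 + 0
= 253


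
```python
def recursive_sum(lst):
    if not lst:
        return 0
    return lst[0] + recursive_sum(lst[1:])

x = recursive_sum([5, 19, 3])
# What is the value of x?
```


recursive_sum([5, 19, 3])
= 5 + recursive_sum([19, 3])
= 5 + 19 + recursive_sum([3])
= 5 + 19 + 3 + recursive_sum([])
= 5 + 19 + 3 + 0
= 27


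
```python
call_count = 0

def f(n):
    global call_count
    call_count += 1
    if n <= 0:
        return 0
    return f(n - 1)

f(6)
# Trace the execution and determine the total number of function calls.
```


f(6) calls f(5) calls ... calls f(0)
Total calls: 6 + 1 (for base case) = 7


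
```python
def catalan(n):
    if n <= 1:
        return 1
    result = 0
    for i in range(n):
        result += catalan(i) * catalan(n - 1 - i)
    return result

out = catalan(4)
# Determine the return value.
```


catalan(4)
= sum of catalan(i) * catalan(4-1-i) for i in 0..3
First compute sub-values bottom-up:
  catalan(0) = 1, catalan(1) = 1
  catalan(2) = 1*1 + 1*1 = 2
  catalan(3) = 1*2 + 1*1 + 2*1 = 5
Now catalan(4):
  catalan(0)*catalan(3) = 1*5 = 5
  catalan(1)*catalan(2) = 1*2 = 2
  catalan(2)*catalan(1) = 2*1 = 2
  catalan(3)*catalan(0) = 5*1 = 5
= 5 + 2 + 2 + 5
= 14


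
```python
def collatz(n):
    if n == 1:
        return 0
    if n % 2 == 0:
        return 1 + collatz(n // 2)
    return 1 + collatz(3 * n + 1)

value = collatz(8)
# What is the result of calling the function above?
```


collatz(8)
8 is even -> collatz(4)
4 is even -> collatz(2)
2 is even -> collatz(1)
Reached 1 after 3 steps
= 3


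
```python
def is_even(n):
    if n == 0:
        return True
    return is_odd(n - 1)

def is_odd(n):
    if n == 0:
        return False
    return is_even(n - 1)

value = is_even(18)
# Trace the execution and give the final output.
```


is_even(18)
= is_odd(17)
= is_even(16)
= is_odd(15)
= is_even(14)
= is_odd(13)
= is_even(12)
= is_odd(11)
= is_even(10)
= is_odd(9)
= is_even(8)
= is_odd(7)
= is_even(6)
= is_odd(5)
= is_even(4)
= is_odd(3)
= is_even(2)
= is_odd(1)
= is_even(0)
n == 0: return True
= True


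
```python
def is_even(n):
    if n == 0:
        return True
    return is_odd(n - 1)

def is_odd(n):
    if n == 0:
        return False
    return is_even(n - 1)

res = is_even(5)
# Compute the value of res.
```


is_even(5)
= is_odd(4)
= is_even(3)
= is_odd(2)
= is_even(1)
= is_odd(0)
n == 0: return False
= False


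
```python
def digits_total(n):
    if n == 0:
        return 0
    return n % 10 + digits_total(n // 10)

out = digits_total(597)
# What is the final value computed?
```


digits_total(597)
= 7 + digits_total(59)
= 7 + 9 + digits_total(5)
= 7 + 9 + 5 + digits_total(0)
= 7 + 9 + 5 + 0
= 21


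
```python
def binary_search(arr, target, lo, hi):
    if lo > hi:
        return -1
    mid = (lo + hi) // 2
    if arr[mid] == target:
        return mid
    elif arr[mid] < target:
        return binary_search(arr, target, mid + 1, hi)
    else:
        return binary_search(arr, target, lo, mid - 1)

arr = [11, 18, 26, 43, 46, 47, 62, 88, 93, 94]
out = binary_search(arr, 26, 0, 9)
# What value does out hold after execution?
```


binary_search(arr, 26, 0, 9)
lo=0, hi=9, mid=4, arr[mid]=46
46 > 26, search left half
lo=0, hi=3, mid=1, arr[mid]=18
18 < 26, search right half
lo=2, hi=3, mid=2, arr[mid]=26
arr[2] == 26, found at index 2
= 2


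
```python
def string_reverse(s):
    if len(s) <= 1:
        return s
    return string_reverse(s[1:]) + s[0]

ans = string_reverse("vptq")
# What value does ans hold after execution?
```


string_reverse("vptq")
= string_reverse("ptq") + "v"
= string_reverse("tq") + "p" + "v"
= string_reverse("q") + "t" + "p" + "v"
= "q" + "t" + "p" + "v"
= "qtpv"


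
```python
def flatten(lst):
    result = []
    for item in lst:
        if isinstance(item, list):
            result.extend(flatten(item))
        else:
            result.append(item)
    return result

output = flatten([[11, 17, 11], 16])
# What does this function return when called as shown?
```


flatten([[11, 17, 11], 16])
Processing each element:
  [11, 17, 11] is a list -> flatten recursively -> [11, 17, 11]
  16 is not a list -> append 16
= [11, 17, 11, 16]


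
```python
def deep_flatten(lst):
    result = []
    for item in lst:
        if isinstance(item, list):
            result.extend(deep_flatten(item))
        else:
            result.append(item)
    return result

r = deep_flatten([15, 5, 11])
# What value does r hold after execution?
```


deep_flatten([15, 5, 11])
Processing each element:
  15 is not a list -> append 15
  5 is not a list -> append 5
  11 is not a list -> append 11
= [15, 5, 11]


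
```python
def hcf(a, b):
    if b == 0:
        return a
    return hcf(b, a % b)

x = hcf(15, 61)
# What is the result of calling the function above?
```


hcf(15, 61)
= hcf(61, 15 % 61) = hcf(61, 15)
= hcf(15, 61 % 15) = hcf(15, 1)
= hcf(1, 15 % 1) = hcf(1, 0)
b == 0, return a = 1


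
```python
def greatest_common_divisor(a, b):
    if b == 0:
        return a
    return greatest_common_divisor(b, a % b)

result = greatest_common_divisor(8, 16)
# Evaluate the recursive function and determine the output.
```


greatest_common_divisor(8, 16)
= greatest_common_divisor(16, 8 % 16) = greatest_common_divisor(16, 8)
= greatest_common_divisor(8, 16 % 8) = greatest_common_divisor(8, 0)
b == 0, return a = 8


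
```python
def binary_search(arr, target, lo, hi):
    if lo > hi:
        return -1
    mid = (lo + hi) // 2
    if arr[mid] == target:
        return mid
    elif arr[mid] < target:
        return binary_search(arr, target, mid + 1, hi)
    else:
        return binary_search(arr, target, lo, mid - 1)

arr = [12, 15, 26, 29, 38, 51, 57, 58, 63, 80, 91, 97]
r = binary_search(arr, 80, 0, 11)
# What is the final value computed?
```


binary_search(arr, 80, 0, 11)
lo=0, hi=11, mid=5, arr[mid]=51
51 < 80, search right half
lo=6, hi=11, mid=8, arr[mid]=63
63 < 80, search right half
lo=9, hi=11, mid=10, arr[mid]=91
91 > 80, search left half
lo=9, hi=9, mid=9, arr[mid]=80
arr[9] == 80, found at index 9
= 9


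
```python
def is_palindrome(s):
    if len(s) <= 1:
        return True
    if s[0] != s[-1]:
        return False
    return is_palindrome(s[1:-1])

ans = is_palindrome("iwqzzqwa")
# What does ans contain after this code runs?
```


is_palindrome("iwqzzqwa")
"iwqzzqwa": s[0]='i' != s[-1]='a' -> False
= False


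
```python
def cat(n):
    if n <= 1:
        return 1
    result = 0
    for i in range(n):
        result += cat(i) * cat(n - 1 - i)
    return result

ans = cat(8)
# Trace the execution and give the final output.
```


cat(8)
= sum of cat(i) * cat(8-1-i) for i in 0..7
First compute sub-values bottom-up:
  cat(0) = 1, cat(1) = 1
  cat(2) = 1*1 + 1*1 = 2
  cat(3) = 1*2 + 1*1 + 2*1 = 5
  cat(4) = 1*5 + 1*2 + 2*1 + 5*1 = 14
  cat(5) = 1*14 + 1*5 + 2*2 + 5*1 + 14*1 = 42
  cat(6) = 1*42 + 1*14 + 2*5 + 5*2 + 14*1 + 42*1 = 132
  cat(7) = 1*132 + 1*42 + 2*14 + 5*5 + 14*2 + 42*1 + 132*1 = 429
Now cat(8):
  cat(0)*cat(7) = 1*429 = 429
  cat(1)*cat(6) = 1*132 = 132
  cat(2)*cat(5) = 2*42 = 84
  cat(3)*cat(4) = 5*14 = 70
  cat(4)*cat(3) = 14*5 = 70
  cat(5)*cat(2) = 42*2 = 84
  cat(6)*cat(1) = 132*1 = 132
  cat(7)*cat(0) = 429*1 = 429
= 429 + 132 + 84 + 70 + 70 + 84 + 132 + 429
= 1430


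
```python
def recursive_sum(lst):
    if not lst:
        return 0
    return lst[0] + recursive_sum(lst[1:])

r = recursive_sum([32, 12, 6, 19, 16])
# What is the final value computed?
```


recursive_sum([32, 12, 6, 19, 16])
= 32 + recursive_sum([12, 6, 19, 16])
= 32 + 12 + recursive_sum([6, 19, 16])
= 32 + 12 + 6 + recursive_sum([19, 16])
= 32 + 12 + 6 + 19 + recursive_sum([16])
= 32 + 12 + 6 + 19 + 16 + recursive_sum([])
= 32 + 12 + 6 + 19 + 16 + 0
= 85


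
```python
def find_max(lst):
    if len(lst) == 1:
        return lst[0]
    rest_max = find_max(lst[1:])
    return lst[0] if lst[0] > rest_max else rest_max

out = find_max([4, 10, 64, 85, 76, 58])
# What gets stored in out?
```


find_max([4, 10, 64, 85, 76, 58])
= compare 4 with find_max([10, 64, 85, 76, 58])
= compare 10 with find_max([64, 85, 76, 58])
= compare 64 with find_max([85, 76, 58])
= compare 85 with find_max([76, 58])
= compare 76 with find_max([58])
Base: find_max([58]) = 58
compare 76 with 58: max = 76
compare 85 with 76: max = 85
compare 64 with 85: max = 85
compare 10 with 85: max = 85
compare 4 with 85: max = 85
= 85


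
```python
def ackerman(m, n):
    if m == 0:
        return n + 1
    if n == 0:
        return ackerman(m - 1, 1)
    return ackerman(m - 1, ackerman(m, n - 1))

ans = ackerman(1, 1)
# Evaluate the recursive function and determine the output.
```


ackerman(1, 1)
= ackerman(0, ackerman(1, 0))
First compute ackerman(1, 0) = 2
= ackerman(0, 2)
= 3


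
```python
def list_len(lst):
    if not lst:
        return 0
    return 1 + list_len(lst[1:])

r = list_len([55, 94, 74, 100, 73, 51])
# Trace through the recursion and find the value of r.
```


list_len([55, 94, 74, 100, 73, 51])
= 1 + list_len([94, 74, 100, 73, 51])
= 1 + 1 + list_len([74, 100, 73, 51])
= 1 + 1 + 1 + list_len([100, 73, 51])
= 1 + 1 + 1 + 1 + list_len([73, 51])
= 1 + 1 + 1 + 1 + 1 + list_len([51])
= 1 + 1 + 1 + 1 + 1 + 1 + list_len([])
= 1 + 1 + 1 + 1 + 1 + 1 + 0
= 6


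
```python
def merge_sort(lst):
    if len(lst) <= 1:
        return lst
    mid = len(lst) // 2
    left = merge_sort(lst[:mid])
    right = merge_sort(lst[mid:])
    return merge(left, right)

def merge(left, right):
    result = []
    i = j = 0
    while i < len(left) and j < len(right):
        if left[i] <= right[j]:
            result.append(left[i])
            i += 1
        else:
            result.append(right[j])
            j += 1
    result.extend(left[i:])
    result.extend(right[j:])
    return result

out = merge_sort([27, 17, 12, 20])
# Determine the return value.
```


merge_sort([27, 17, 12, 20])
Split into [27, 17] and [12, 20]
Left sorted: [17, 27]
Right sorted: [12, 20]
Merge [17, 27] and [12, 20]
= [12, 17, 20, 27]


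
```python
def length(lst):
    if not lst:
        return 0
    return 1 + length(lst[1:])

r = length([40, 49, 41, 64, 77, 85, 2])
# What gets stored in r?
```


length([40, 49, 41, 64, 77, 85, 2])
= 1 + length([49, 41, 64, 77, 85, 2])
= 1 + 1 + length([41, 64, 77, 85, 2])
= 1 + 1 + 1 + length([64, 77, 85, 2])
= 1 + 1 + 1 + 1 + length([77, 85, 2])
= 1 + 1 + 1 + 1 + 1 + length([85, 2])
= 1 + 1 + 1 + 1 + 1 + 1 + length([2])
= 1 + 1 + 1 + 1 + 1 + 1 + 1 + length([])
= 1 + 1 + 1 + 1 + 1 + 1 + 1 + 0
= 7


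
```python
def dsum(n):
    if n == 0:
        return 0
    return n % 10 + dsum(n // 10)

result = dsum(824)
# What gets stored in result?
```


dsum(824)
= 4 + dsum(82)
= 4 + 2 + dsum(8)
= 4 + 2 + 8 + dsum(0)
= 4 + 2 + 8 + 0
= 14


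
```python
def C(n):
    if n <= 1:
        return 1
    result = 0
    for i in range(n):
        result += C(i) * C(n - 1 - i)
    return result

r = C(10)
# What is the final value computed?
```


C(10)
= sum of C(i) * C(10-1-i) for i in 0..9
First compute sub-values bottom-up:
  C(0) = 1, C(1) = 1
  C(2) = 1*1 + 1*1 = 2
  C(3) = 1*2 + 1*1 + 2*1 = 5
  C(4) = 1*5 + 1*2 + 2*1 + 5*1 = 14
  C(5) = 1*14 + 1*5 + 2*2 + 5*1 + 14*1 = 42
  C(6) = 1*42 + 1*14 + 2*5 + 5*2 + 14*1 + 42*1 = 132
  C(7) = 1*132 + 1*42 + 2*14 + 5*5 + 14*2 + 42*1 + 132*1 = 429
  C(8) = 1*429 + 1*132 + 2*42 + 5*14 + 14*5 + 42*2 + 132*1 + 429*1 = 1430
  C(9) = 1*1430 + 1*429 + 2*132 + 5*42 + 14*14 + 42*5 + 132*2 + 429*1 + 1430*1 = 4862
Now C(10):
  C(0)*C(9) = 1*4862 = 4862
  C(1)*C(8) = 1*1430 = 1430
  C(2)*C(7) = 2*429 = 858
  C(3)*C(6) = 5*132 = 660
  C(4)*C(5) = 14*42 = 588
  C(5)*C(4) = 42*14 = 588
  C(6)*C(3) = 132*5 = 660
  C(7)*C(2) = 429*2 = 858
  C(8)*C(1) = 1430*1 = 1430
  C(9)*C(0) = 4862*1 = 4862
= 4862 + 1430 + 858 + 660 + 588 + 588 + 660 + 858 + 1430 + 4862
= 16796


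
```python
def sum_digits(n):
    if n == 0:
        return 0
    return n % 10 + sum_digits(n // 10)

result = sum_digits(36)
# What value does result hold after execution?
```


sum_digits(36)
= 6 + sum_digits(3)
= 6 + 3 + sum_digits(0)
= 6 + 3 + 0
= 9


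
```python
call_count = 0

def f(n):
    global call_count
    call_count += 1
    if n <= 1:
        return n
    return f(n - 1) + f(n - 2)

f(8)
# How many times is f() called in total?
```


f(8) calls f(7) and f(6); each non-base call branches into two more.
Let C(k) = total number of calls made by f(k), including the call to f(k) itself.
Base cases: C(0) = 1, C(1) = 1
Recurrence: C(k) = 1 + C(k-1) + C(k-2)
  C(2) = 1 + C(1) + C(0) = 1 + 1 + 1 = 3
  C(3) = 1 + C(2) + C(1) = 1 + 3 + 1 = 5
  C(4) = 1 + C(3) + C(2) = 1 + 5 + 3 = 9
  C(5) = 1 + C(4) + C(3) = 1 + 9 + 5 = 15
  C(6) = 1 + C(5) + C(4) = 1 + 15 + 9 = 25
  C(7) = 1 + C(6) + C(5) = 1 + 25 + 15 = 41
  C(8) = 1 + C(7) + C(6) = 1 + 41 + 25 = 67
Total calls = C(8) = 67


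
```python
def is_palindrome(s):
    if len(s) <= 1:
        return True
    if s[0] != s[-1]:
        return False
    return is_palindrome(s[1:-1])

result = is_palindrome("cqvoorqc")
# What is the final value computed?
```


is_palindrome("cqvoorqc")
"cqvoorqc": s[0]='c' == s[-1]='c' -> is_palindrome("qvoorq")
"qvoorq": s[0]='q' == s[-1]='q' -> is_palindrome("voor")
"voor": s[0]='v' != s[-1]='r' -> False
= False


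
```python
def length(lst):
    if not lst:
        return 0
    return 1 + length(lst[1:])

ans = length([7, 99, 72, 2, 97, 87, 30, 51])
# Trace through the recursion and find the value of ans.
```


length([7, 99, 72, 2, 97, 87, 30, 51])
= 1 + length([99, 72, 2, 97, 87, 30, 51])
= 1 + 1 + length([72, 2, 97, 87, 30, 51])
= 1 + 1 + 1 + length([2, 97, 87, 30, 51])
= 1 + 1 + 1 + 1 + length([97, 87, 30, 51])
= 1 + 1 + 1 + 1 + 1 + length([87, 30, 51])
= 1 + 1 + 1 + 1 + 1 + 1 + length([30, 51])
= 1 + 1 + 1 + 1 + 1 + 1 + 1 + length([51])
= 1 + 1 + 1 + 1 + 1 + 1 + 1 + 1 + length([])
= 1 + 1 + 1 + 1 + 1 + 1 + 1 + 1 + 0
= 8


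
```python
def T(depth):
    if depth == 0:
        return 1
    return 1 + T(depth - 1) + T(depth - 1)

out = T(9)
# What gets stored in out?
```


T(9)
= 1 + T(8) + T(8)
= 1 + 2 * T(8)
T(k) = 2^(k+1) - 1
T(0) = 1
T(1) = 3
T(2) = 7
T(3) = 15
T(4) = 31
T(9) = 2^10 - 1 = 1023


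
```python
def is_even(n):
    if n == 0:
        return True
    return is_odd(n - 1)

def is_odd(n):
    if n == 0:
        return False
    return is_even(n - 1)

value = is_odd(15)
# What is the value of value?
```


is_odd(15)
= is_even(14)
= is_odd(13)
= is_even(12)
= is_odd(11)
= is_even(10)
= is_odd(9)
= is_even(8)
= is_odd(7)
= is_even(6)
= is_odd(5)
= is_even(4)
= is_odd(3)
= is_even(2)
= is_odd(1)
= is_even(0)
n == 0: return True
= True


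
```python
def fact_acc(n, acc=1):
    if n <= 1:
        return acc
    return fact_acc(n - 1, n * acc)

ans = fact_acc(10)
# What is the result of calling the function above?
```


fact_acc(10, 1)
= fact_acc(9, 10 * 1) = fact_acc(9, 10)
= fact_acc(8, 9 * 10) = fact_acc(8, 90)
= fact_acc(7, 8 * 90) = fact_acc(7, 720)
= fact_acc(6, 7 * 720) = fact_acc(6, 5040)
= fact_acc(5, 6 * 5040) = fact_acc(5, 30240)
= fact_acc(4, 5 * 30240) = fact_acc(4, 151200)
= fact_acc(3, 4 * 151200) = fact_acc(3, 604800)
= fact_acc(2, 3 * 604800) = fact_acc(2, 1814400)
= fact_acc(1, 2 * 1814400) = fact_acc(1, 3628800)
n <= 1, return acc = 3628800


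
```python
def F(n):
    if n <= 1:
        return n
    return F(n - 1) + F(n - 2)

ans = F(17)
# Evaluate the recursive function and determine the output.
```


F(17)
= F(16) + F(15)
= (F(15) + F(14)) + F(15)
Computing bottom-up: F(0)=0, F(1)=1, F(2)=1, F(3)=2, F(4)=3, F(5)=5, F(6)=8, F(7)=13, F(8)=21, F(9)=34, F(10)=55, F(11)=89, F(12)=144, F(13)=233, F(14)=377, F(15)=610, F(16)=987, F(17)=1597
= 1597


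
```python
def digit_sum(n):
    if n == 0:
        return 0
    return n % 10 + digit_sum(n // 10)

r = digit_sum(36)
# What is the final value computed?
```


digit_sum(36)
= 6 + digit_sum(3)
= 6 + 3 + digit_sum(0)
= 6 + 3 + 0
= 9


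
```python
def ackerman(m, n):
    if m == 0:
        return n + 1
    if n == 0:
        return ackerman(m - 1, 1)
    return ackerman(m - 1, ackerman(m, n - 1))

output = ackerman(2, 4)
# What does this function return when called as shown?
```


ackerman(2, 4)
= ackerman(1, ackerman(2, 3))
First compute ackerman(2, 3) = 9
= ackerman(1, 9)
= 11


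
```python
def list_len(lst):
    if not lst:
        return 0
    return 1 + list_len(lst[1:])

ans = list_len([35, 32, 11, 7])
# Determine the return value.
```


list_len([35, 32, 11, 7])
= 1 + list_len([32, 11, 7])
= 1 + 1 + list_len([11, 7])
= 1 + 1 + 1 + list_len([7])
= 1 + 1 + 1 + 1 + list_len([])
= 1 + 1 + 1 + 1 + 0
= 4


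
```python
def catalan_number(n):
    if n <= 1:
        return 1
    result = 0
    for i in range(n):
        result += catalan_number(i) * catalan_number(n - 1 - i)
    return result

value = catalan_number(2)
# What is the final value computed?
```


catalan_number(2)
= sum of catalan_number(i) * catalan_number(2-1-i) for i in 0..1
  catalan_number(0)*catalan_number(1) = 1*1 = 1
  catalan_number(1)*catalan_number(0) = 1*1 = 1
= 1 + 1
= 2


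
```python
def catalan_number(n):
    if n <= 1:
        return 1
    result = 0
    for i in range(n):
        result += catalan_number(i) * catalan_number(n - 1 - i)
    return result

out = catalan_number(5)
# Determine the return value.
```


catalan_number(5)
= sum of catalan_number(i) * catalan_number(5-1-i) for i in 0..4
First compute sub-values bottom-up:
  catalan_number(0) = 1, catalan_number(1) = 1
  catalan_number(2) = 1*1 + 1*1 = 2
  catalan_number(3) = 1*2 + 1*1 + 2*1 = 5
  catalan_number(4) = 1*5 + 1*2 + 2*1 + 5*1 = 14
Now catalan_number(5):
  catalan_number(0)*catalan_number(4) = 1*14 = 14
  catalan_number(1)*catalan_number(3) = 1*5 = 5
  catalan_number(2)*catalan_number(2) = 2*2 = 4
  catalan_number(3)*catalan_number(1) = 5*1 = 5
  catalan_number(4)*catalan_number(0) = 14*1 = 14
= 14 + 5 + 4 + 5 + 14
= 42


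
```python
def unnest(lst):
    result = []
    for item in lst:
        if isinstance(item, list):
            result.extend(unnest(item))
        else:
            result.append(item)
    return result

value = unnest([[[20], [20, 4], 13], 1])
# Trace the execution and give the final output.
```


unnest([[[20], [20, 4], 13], 1])
Processing each element:
  [[20], [20, 4], 13] is a list -> unnest recursively -> [20, 20, 4, 13]
  1 is not a list -> append 1
= [20, 20, 4, 13, 1]


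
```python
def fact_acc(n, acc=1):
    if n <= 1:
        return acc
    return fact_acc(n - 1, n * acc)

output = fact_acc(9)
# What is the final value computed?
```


fact_acc(9, 1)
= fact_acc(8, 9 * 1) = fact_acc(8, 9)
= fact_acc(7, 8 * 9) = fact_acc(7, 72)
= fact_acc(6, 7 * 72) = fact_acc(6, 504)
= fact_acc(5, 6 * 504) = fact_acc(5, 3024)
= fact_acc(4, 5 * 3024) = fact_acc(4, 15120)
= fact_acc(3, 4 * 15120) = fact_acc(3, 60480)
= fact_acc(2, 3 * 60480) = fact_acc(2, 181440)
= fact_acc(1, 2 * 181440) = fact_acc(1, 362880)
n <= 1, return acc = 362880


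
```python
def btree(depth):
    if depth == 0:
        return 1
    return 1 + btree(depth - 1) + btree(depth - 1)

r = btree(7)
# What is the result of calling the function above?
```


btree(7)
= 1 + btree(6) + btree(6)
= 1 + 2 * btree(6)
btree(k) = 2^(k+1) - 1
btree(0) = 1
btree(1) = 3
btree(2) = 7
btree(3) = 15
btree(4) = 31
btree(7) = 2^8 - 1 = 255


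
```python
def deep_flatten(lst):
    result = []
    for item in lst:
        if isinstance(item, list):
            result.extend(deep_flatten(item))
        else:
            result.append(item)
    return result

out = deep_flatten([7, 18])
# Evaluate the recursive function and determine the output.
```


deep_flatten([7, 18])
Processing each element:
  7 is not a list -> append 7
  18 is not a list -> append 18
= [7, 18]


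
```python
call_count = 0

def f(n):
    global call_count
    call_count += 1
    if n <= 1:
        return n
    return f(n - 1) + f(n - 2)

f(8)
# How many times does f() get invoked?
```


f(8) calls f(7) and f(6); each non-base call branches into two more.
Let C(k) = total number of calls made by f(k), including the call to f(k) itself.
Base cases: C(0) = 1, C(1) = 1
Recurrence: C(k) = 1 + C(k-1) + C(k-2)
  C(2) = 1 + C(1) + C(0) = 1 + 1 + 1 = 3
  C(3) = 1 + C(2) + C(1) = 1 + 3 + 1 = 5
  C(4) = 1 + C(3) + C(2) = 1 + 5 + 3 = 9
  C(5) = 1 + C(4) + C(3) = 1 + 9 + 5 = 15
  C(6) = 1 + C(5) + C(4) = 1 + 15 + 9 = 25
  C(7) = 1 + C(6) + C(5) = 1 + 25 + 15 = 41
  C(8) = 1 + C(7) + C(6) = 1 + 41 + 25 = 67
Total calls = C(8) = 67


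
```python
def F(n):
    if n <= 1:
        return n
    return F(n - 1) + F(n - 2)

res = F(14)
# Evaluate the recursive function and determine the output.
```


F(14)
= F(13) + F(12)
= (F(12) + F(11)) + F(12)
Computing bottom-up: F(0)=0, F(1)=1, F(2)=1, F(3)=2, F(4)=3, F(5)=5, F(6)=8, F(7)=13, F(8)=21, F(9)=34, F(10)=55, F(11)=89, F(12)=144, F(13)=233, F(14)=377
= 377


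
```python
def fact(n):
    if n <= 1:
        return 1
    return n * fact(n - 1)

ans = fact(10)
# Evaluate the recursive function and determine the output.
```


fact(10)
= 10 * fact(9)
= 10 * 9 * fact(8)
= 10 * 9 * 8 * fact(7)
= 10 * 9 * 8 * 7 * fact(6)
= 10 * 9 * 8 * 7 * 6 * fact(5)
= 10 * 9 * 8 * 7 * 6 * 5 * fact(4)
= 10 * 9 * 8 * 7 * 6 * 5 * 4 * fact(3)
= 10 * 9 * 8 * 7 * 6 * 5 * 4 * 3 * fact(2)
= 10 * 9 * 8 * 7 * 6 * 5 * 4 * 3 * 2 * fact(1)
= 10 * 9 * 8 * 7 * 6 * 5 * 4 * 3 * 2 * 1
= 3628800


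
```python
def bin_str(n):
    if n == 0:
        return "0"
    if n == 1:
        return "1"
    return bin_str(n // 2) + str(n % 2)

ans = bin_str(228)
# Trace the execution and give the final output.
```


bin_str(228)
= bin_str(114) + "0"
= bin_str(57) + "0" + "0"
= bin_str(28) + "1" + "0" + "0"
= bin_str(14) + "0" + "1" + "0" + "0"
= bin_str(7) + "0" + "0" + "1" + "0" + "0"
= bin_str(3) + "1" + "0" + "0" + "1" + "0" + "0"
= bin_str(1) + "1" + "1" + "0" + "0" + "1" + "0" + "0"
= "1" + "1" + "1" + "0" + "0" + "1" + "0" + "0"
= "11100100"


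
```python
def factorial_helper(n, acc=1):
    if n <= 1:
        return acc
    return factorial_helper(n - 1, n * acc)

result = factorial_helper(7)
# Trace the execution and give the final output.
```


factorial_helper(7, 1)
= factorial_helper(6, 7 * 1) = factorial_helper(6, 7)
= factorial_helper(5, 6 * 7) = factorial_helper(5, 42)
= factorial_helper(4, 5 * 42) = factorial_helper(4, 210)
= factorial_helper(3, 4 * 210) = factorial_helper(3, 840)
= factorial_helper(2, 3 * 840) = factorial_helper(2, 2520)
= factorial_helper(1, 2 * 2520) = factorial_helper(1, 5040)
n <= 1, return acc = 5040


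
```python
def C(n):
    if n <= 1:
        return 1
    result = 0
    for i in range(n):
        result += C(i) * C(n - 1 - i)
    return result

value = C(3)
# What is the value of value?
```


C(3)
= sum of C(i) * C(3-1-i) for i in 0..2
First compute sub-values bottom-up:
  C(0) = 1, C(1) = 1
  C(2) = 1*1 + 1*1 = 2
Now C(3):
  C(0)*C(2) = 1*2 = 2
  C(1)*C(1) = 1*1 = 1
  C(2)*C(0) = 2*1 = 2
= 2 + 1 + 2
= 5


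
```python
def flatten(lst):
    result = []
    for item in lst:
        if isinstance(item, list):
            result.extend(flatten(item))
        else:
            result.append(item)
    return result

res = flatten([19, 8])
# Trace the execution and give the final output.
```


flatten([19, 8])
Processing each element:
  19 is not a list -> append 19
  8 is not a list -> append 8
= [19, 8]


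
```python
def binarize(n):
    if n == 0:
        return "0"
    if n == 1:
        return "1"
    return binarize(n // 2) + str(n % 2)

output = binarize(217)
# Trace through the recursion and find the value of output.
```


binarize(217)
= binarize(108) + "1"
= binarize(54) + "0" + "1"
= binarize(27) + "0" + "0" + "1"
= binarize(13) + "1" + "0" + "0" + "1"
= binarize(6) + "1" + "1" + "0" + "0" + "1"
= binarize(3) + "0" + "1" + "1" + "0" + "0" + "1"
= binarize(1) + "1" + "0" + "1" + "1" + "0" + "0" + "1"
= "1" + "1" + "0" + "1" + "1" + "0" + "0" + "1"
= "11011001"


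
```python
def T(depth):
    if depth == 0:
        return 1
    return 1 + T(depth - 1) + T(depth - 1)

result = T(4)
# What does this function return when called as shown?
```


T(4)
= 1 + T(3) + T(3)
= 1 + 2 * T(3)
T(k) = 2^(k+1) - 1
T(0) = 1
T(1) = 3
T(2) = 7
T(3) = 15
T(4) = 31
T(4) = 2^5 - 1 = 31


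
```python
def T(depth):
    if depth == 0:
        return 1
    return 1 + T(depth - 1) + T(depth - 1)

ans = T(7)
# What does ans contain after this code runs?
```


T(7)
= 1 + T(6) + T(6)
= 1 + 2 * T(6)
T(k) = 2^(k+1) - 1
T(0) = 1
T(1) = 3
T(2) = 7
T(3) = 15
T(4) = 31
T(7) = 2^8 - 1 = 255


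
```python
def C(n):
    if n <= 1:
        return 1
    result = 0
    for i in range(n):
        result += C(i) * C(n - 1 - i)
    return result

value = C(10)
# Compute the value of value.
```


C(10)
= sum of C(i) * C(10-1-i) for i in 0..9
First compute sub-values bottom-up:
  C(0) = 1, C(1) = 1
  C(2) = 1*1 + 1*1 = 2
  C(3) = 1*2 + 1*1 + 2*1 = 5
  C(4) = 1*5 + 1*2 + 2*1 + 5*1 = 14
  C(5) = 1*14 + 1*5 + 2*2 + 5*1 + 14*1 = 42
  C(6) = 1*42 + 1*14 + 2*5 + 5*2 + 14*1 + 42*1 = 132
  C(7) = 1*132 + 1*42 + 2*14 + 5*5 + 14*2 + 42*1 + 132*1 = 429
  C(8) = 1*429 + 1*132 + 2*42 + 5*14 + 14*5 + 42*2 + 132*1 + 429*1 = 1430
  C(9) = 1*1430 + 1*429 + 2*132 + 5*42 + 14*14 + 42*5 + 132*2 + 429*1 + 1430*1 = 4862
Now C(10):
  C(0)*C(9) = 1*4862 = 4862
  C(1)*C(8) = 1*1430 = 1430
  C(2)*C(7) = 2*429 = 858
  C(3)*C(6) = 5*132 = 660
  C(4)*C(5) = 14*42 = 588
  C(5)*C(4) = 42*14 = 588
  C(6)*C(3) = 132*5 = 660
  C(7)*C(2) = 429*2 = 858
  C(8)*C(1) = 1430*1 = 1430
  C(9)*C(0) = 4862*1 = 4862
= 4862 + 1430 + 858 + 660 + 588 + 588 + 660 + 858 + 1430 + 4862
= 16796


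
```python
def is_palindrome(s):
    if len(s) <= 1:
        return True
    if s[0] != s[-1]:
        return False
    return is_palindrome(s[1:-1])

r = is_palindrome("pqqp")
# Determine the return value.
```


is_palindrome("pqqp")
"pqqp": s[0]='p' == s[-1]='p' -> is_palindrome("qq")
"qq": s[0]='q' == s[-1]='q' -> is_palindrome("")
"": len <= 1 -> True
= True


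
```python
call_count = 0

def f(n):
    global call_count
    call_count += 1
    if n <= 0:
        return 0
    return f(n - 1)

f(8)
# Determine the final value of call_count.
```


f(8) calls f(7) calls ... calls f(0)
Total calls: 8 + 1 (for base case) = 9


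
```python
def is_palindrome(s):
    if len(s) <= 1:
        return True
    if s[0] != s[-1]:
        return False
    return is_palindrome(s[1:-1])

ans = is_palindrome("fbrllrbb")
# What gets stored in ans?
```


is_palindrome("fbrllrbb")
"fbrllrbb": s[0]='f' != s[-1]='b' -> False
= False


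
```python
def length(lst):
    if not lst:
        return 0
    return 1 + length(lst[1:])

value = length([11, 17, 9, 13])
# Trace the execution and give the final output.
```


length([11, 17, 9, 13])
= 1 + length([17, 9, 13])
= 1 + 1 + length([9, 13])
= 1 + 1 + 1 + length([13])
= 1 + 1 + 1 + 1 + length([])
= 1 + 1 + 1 + 1 + 0
= 4


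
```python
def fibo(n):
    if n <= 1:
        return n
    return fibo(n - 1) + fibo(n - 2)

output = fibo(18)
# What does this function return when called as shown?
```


fibo(18)
= fibo(17) + fibo(16)
= (fibo(16) + fibo(15)) + fibo(16)
Computing bottom-up: fibo(0)=0, fibo(1)=1, fibo(2)=1, fibo(3)=2, fibo(4)=3, fibo(5)=5, fibo(6)=8, fibo(7)=13, fibo(8)=21, fibo(9)=34, fibo(10)=55, fibo(11)=89, fibo(12)=144, fibo(13)=233, fibo(14)=377, fibo(15)=610, fibo(16)=987, fibo(17)=1597, fibo(18)=2584
= 2584


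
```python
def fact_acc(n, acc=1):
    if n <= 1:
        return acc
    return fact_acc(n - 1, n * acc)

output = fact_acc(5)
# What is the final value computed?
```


fact_acc(5, 1)
= fact_acc(4, 5 * 1) = fact_acc(4, 5)
= fact_acc(3, 4 * 5) = fact_acc(3, 20)
= fact_acc(2, 3 * 20) = fact_acc(2, 60)
= fact_acc(1, 2 * 60) = fact_acc(1, 120)
n <= 1, return acc = 120


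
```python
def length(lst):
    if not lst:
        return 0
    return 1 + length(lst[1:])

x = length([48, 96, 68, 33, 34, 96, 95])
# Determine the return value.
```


length([48, 96, 68, 33, 34, 96, 95])
= 1 + length([96, 68, 33, 34, 96, 95])
= 1 + 1 + length([68, 33, 34, 96, 95])
= 1 + 1 + 1 + length([33, 34, 96, 95])
= 1 + 1 + 1 + 1 + length([34, 96, 95])
= 1 + 1 + 1 + 1 + 1 + length([96, 95])
= 1 + 1 + 1 + 1 + 1 + 1 + length([95])
= 1 + 1 + 1 + 1 + 1 + 1 + 1 + length([])
= 1 + 1 + 1 + 1 + 1 + 1 + 1 + 0
= 7


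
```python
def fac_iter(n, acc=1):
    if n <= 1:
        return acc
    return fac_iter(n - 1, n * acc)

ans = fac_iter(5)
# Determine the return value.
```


fac_iter(5, 1)
= fac_iter(4, 5 * 1) = fac_iter(4, 5)
= fac_iter(3, 4 * 5) = fac_iter(3, 20)
= fac_iter(2, 3 * 20) = fac_iter(2, 60)
= fac_iter(1, 2 * 60) = fac_iter(1, 120)
n <= 1, return acc = 120


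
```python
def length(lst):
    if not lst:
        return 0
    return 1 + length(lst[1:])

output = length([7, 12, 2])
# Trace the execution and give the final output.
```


length([7, 12, 2])
= 1 + length([12, 2])
= 1 + 1 + length([2])
= 1 + 1 + 1 + length([])
= 1 + 1 + 1 + 0
= 3


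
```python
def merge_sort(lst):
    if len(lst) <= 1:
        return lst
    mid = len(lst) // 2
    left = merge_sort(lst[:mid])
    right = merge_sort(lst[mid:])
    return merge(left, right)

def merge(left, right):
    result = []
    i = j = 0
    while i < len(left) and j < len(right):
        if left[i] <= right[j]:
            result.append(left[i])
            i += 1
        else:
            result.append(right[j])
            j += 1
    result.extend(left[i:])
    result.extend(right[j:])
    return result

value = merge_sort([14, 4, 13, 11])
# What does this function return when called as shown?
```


merge_sort([14, 4, 13, 11])
Split into [14, 4] and [13, 11]
Left sorted: [4, 14]
Right sorted: [11, 13]
Merge [4, 14] and [11, 13]
= [4, 11, 13, 14]


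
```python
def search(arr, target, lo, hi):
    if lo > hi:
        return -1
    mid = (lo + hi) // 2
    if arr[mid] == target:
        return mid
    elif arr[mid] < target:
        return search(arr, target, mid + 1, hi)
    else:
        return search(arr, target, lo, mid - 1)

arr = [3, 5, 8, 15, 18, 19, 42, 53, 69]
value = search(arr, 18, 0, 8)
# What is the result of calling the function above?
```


search(arr, 18, 0, 8)
lo=0, hi=8, mid=4, arr[mid]=18
arr[4] == 18, found at index 4
= 4


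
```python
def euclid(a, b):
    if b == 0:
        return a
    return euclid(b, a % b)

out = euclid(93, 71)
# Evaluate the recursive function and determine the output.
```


euclid(93, 71)
= euclid(71, 93 % 71) = euclid(71, 22)
= euclid(22, 71 % 22) = euclid(22, 5)
= euclid(5, 22 % 5) = euclid(5, 2)
= euclid(2, 5 % 2) = euclid(2, 1)
= euclid(1, 2 % 1) = euclid(1, 0)
b == 0, return a = 1


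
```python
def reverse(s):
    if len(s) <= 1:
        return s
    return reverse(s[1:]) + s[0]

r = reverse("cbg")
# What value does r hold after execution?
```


reverse("cbg")
= reverse("bg") + "c"
= reverse("g") + "b" + "c"
= "g" + "b" + "c"
= "gbc"


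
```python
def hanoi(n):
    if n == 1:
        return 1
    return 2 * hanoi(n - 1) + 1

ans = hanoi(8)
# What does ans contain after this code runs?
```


hanoi(8)
= 2 * hanoi(7) + 1
= 2 * (2 * hanoi(6) + 1) + 1
= 2 * (2 * (2 * hanoi(5) + 1) + 1) + 1
= 2 * (2 * (2 * (2 * hanoi(4) + 1) + 1) + 1) + 1
= 2 * (2 * (2 * (2 * (2 * hanoi(3) + 1) + 1) + 1) + 1) + 1
= 2 * (2 * (2 * (2 * (2 * (2 * hanoi(2) + 1) + 1) + 1) + 1) + 1) + 1
= 2 * (2 * (2 * (2 * (2 * (2 * (2 * hanoi(1) + 1) + 1) + 1) + 1) + 1) + 1) + 1
Now compute bottom-up:
hanoi(1) = 1
hanoi(2) = 2 * 1 + 1 = 3
hanoi(3) = 2 * 3 + 1 = 7
hanoi(4) = 2 * 7 + 1 = 15
hanoi(5) = 2 * 15 + 1 = 31
hanoi(6) = 2 * 31 + 1 = 63
hanoi(7) = 2 * 63 + 1 = 127
hanoi(8) = 2 * 127 + 1 = 255
= 255


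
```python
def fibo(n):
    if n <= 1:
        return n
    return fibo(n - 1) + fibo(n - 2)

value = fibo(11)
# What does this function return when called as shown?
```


fibo(11)
= fibo(10) + fibo(9)
= (fibo(9) + fibo(8)) + fibo(9)
Computing bottom-up: fibo(0)=0, fibo(1)=1, fibo(2)=1, fibo(3)=2, fibo(4)=3, fibo(5)=5, fibo(6)=8, fibo(7)=13, fibo(8)=21, fibo(9)=34, fibo(10)=55, fibo(11)=89
= 89


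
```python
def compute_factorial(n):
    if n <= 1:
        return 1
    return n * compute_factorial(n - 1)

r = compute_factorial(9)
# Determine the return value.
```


compute_factorial(9)
= 9 * compute_factorial(8)
= 9 * 8 * compute_factorial(7)
= 9 * 8 * 7 * compute_factorial(6)
= 9 * 8 * 7 * 6 * compute_factorial(5)
= 9 * 8 * 7 * 6 * 5 * compute_factorial(4)
= 9 * 8 * 7 * 6 * 5 * 4 * compute_factorial(3)
= 9 * 8 * 7 * 6 * 5 * 4 * 3 * compute_factorial(2)
= 9 * 8 * 7 * 6 * 5 * 4 * 3 * 2 * compute_factorial(1)
= 9 * 8 * 7 * 6 * 5 * 4 * 3 * 2 * 1
= 362880


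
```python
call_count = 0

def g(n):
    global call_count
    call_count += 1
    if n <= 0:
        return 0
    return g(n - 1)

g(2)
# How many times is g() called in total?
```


g(2) calls g(1) calls ... calls g(0)
Total calls: 2 + 1 (for base case) = 3


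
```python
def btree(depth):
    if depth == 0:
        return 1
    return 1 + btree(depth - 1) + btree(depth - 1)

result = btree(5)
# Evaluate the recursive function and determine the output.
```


btree(5)
= 1 + btree(4) + btree(4)
= 1 + 2 * btree(4)
btree(k) = 2^(k+1) - 1
btree(0) = 1
btree(1) = 3
btree(2) = 7
btree(3) = 15
btree(4) = 31
btree(5) = 2^6 - 1 = 63


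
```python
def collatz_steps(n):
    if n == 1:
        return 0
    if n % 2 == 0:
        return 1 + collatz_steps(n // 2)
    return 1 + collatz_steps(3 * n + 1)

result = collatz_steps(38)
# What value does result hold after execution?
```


collatz_steps(38)
38 is even -> collatz_steps(19)
19 is odd -> 3*19+1 = 58 -> collatz_steps(58)
58 is even -> collatz_steps(29)
29 is odd -> 3*29+1 = 88 -> collatz_steps(88)
88 is even -> collatz_steps(44)
44 is even -> collatz_steps(22)
22 is even -> collatz_steps(11)
11 is odd -> 3*11+1 = 34 -> collatz_steps(34)
34 is even -> collatz_steps(17)
17 is odd -> 3*17+1 = 52 -> collatz_steps(52)
52 is even -> collatz_steps(26)
26 is even -> collatz_steps(13)
13 is odd -> 3*13+1 = 40 -> collatz_steps(40)
40 is even -> collatz_steps(20)
20 is even -> collatz_steps(10)
10 is even -> collatz_steps(5)
5 is odd -> 3*5+1 = 16 -> collatz_steps(16)
16 is even -> collatz_steps(8)
8 is even -> collatz_steps(4)
4 is even -> collatz_steps(2)
2 is even -> collatz_steps(1)
Reached 1 after 21 steps
= 21


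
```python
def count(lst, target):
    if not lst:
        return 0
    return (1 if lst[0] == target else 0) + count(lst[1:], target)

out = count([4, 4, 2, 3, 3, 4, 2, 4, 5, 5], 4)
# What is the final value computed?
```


count([4, 4, 2, 3, 3, 4, 2, 4, 5, 5], 4)
lst[0]=4 == 4: 1 + count([4, 2, 3, 3, 4, 2, 4, 5, 5], 4)
lst[0]=4 == 4: 1 + count([2, 3, 3, 4, 2, 4, 5, 5], 4)
lst[0]=2 != 4: 0 + count([3, 3, 4, 2, 4, 5, 5], 4)
lst[0]=3 != 4: 0 + count([3, 4, 2, 4, 5, 5], 4)
lst[0]=3 != 4: 0 + count([4, 2, 4, 5, 5], 4)
lst[0]=4 == 4: 1 + count([2, 4, 5, 5], 4)
lst[0]=2 != 4: 0 + count([4, 5, 5], 4)
lst[0]=4 == 4: 1 + count([5, 5], 4)
lst[0]=5 != 4: 0 + count([5], 4)
lst[0]=5 != 4: 0 + count([], 4)
= 4


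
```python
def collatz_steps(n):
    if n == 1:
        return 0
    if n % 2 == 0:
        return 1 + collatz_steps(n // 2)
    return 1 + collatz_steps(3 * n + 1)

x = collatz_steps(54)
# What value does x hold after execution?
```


collatz_steps(54)
54 is even -> collatz_steps(27)
27 is odd -> 3*27+1 = 82 -> collatz_steps(82)
82 is even -> collatz_steps(41)
41 is odd -> 3*41+1 = 124 -> collatz_steps(124)
124 is even -> collatz_steps(62)
62 is even -> collatz_steps(31)
31 is odd -> 3*31+1 = 94 -> collatz_steps(94)
94 is even -> collatz_steps(47)
47 is odd -> 3*47+1 = 142 -> collatz_steps(142)
142 is even -> collatz_steps(71)
71 is odd -> 3*71+1 = 214 -> collatz_steps(214)
214 is even -> collatz_steps(107)
107 is odd -> 3*107+1 = 322 -> collatz_steps(322)
322 is even -> collatz_steps(161)
161 is odd -> 3*161+1 = 484 -> collatz_steps(484)
484 is even -> collatz_steps(242)
242 is even -> collatz_steps(121)
121 is odd -> 3*121+1 = 364 -> collatz_steps(364)
364 is even -> collatz_steps(182)
182 is even -> collatz_steps(91)
91 is odd -> 3*91+1 = 274 -> collatz_steps(274)
274 is even -> collatz_steps(137)
137 is odd -> 3*137+1 = 412 -> collatz_steps(412)
412 is even -> collatz_steps(206)
206 is even -> collatz_steps(103)
103 is odd -> 3*103+1 = 310 -> collatz_steps(310)
310 is even -> collatz_steps(155)
155 is odd -> 3*155+1 = 466 -> collatz_steps(466)
466 is even -> collatz_steps(233)
233 is odd -> 3*233+1 = 700 -> collatz_steps(700)
700 is even -> collatz_steps(350)
350 is even -> collatz_steps(175)
175 is odd -> 3*175+1 = 526 -> collatz_steps(526)
526 is even -> collatz_steps(263)
263 is odd -> 3*263+1 = 790 -> collatz_steps(790)
790 is even -> collatz_steps(395)
395 is odd -> 3*395+1 = 1186 -> collatz_steps(1186)
1186 is even -> collatz_steps(593)
593 is odd -> 3*593+1 = 1780 -> collatz_steps(1780)
1780 is even -> collatz_steps(890)
890 is even -> collatz_steps(445)
445 is odd -> 3*445+1 = 1336 -> collatz_steps(1336)
1336 is even -> collatz_steps(668)
668 is even -> collatz_steps(334)
334 is even -> collatz_steps(167)
167 is odd -> 3*167+1 = 502 -> collatz_steps(502)
502 is even -> collatz_steps(251)
251 is odd -> 3*251+1 = 754 -> collatz_steps(754)
754 is even -> collatz_steps(377)
377 is odd -> 3*377+1 = 1132 -> collatz_steps(1132)
1132 is even -> collatz_steps(566)
566 is even -> collatz_steps(283)
283 is odd -> 3*283+1 = 850 -> collatz_steps(850)
850 is even -> collatz_steps(425)
425 is odd -> 3*425+1 = 1276 -> collatz_steps(1276)
1276 is even -> collatz_steps(638)
638 is even -> collatz_steps(319)
319 is odd -> 3*319+1 = 958 -> collatz_steps(958)
958 is even -> collatz_steps(479)
479 is odd -> 3*479+1 = 1438 -> collatz_steps(1438)
1438 is even -> collatz_steps(719)
719 is odd -> 3*719+1 = 2158 -> collatz_steps(2158)
2158 is even -> collatz_steps(1079)
1079 is odd -> 3*1079+1 = 3238 -> collatz_steps(3238)
3238 is even -> collatz_steps(1619)
1619 is odd -> 3*1619+1 = 4858 -> collatz_steps(4858)
4858 is even -> collatz_steps(2429)
2429 is odd -> 3*2429+1 = 7288 -> collatz_steps(7288)
7288 is even -> collatz_steps(3644)
3644 is even -> collatz_steps(1822)
1822 is even -> collatz_steps(911)
911 is odd -> 3*911+1 = 2734 -> collatz_steps(2734)
2734 is even -> collatz_steps(1367)
1367 is odd -> 3*1367+1 = 4102 -> collatz_steps(4102)
4102 is even -> collatz_steps(2051)
2051 is odd -> 3*2051+1 = 6154 -> collatz_steps(6154)
6154 is even -> collatz_steps(3077)
3077 is odd -> 3*3077+1 = 9232 -> collatz_steps(9232)
9232 is even -> collatz_steps(4616)
4616 is even -> collatz_steps(2308)
2308 is even -> collatz_steps(1154)
1154 is even -> collatz_steps(577)
577 is odd -> 3*577+1 = 1732 -> collatz_steps(1732)
1732 is even -> collatz_steps(866)
866 is even -> collatz_steps(433)
433 is odd -> 3*433+1 = 1300 -> collatz_steps(1300)
1300 is even -> collatz_steps(650)
650 is even -> collatz_steps(325)
325 is odd -> 3*325+1 = 976 -> collatz_steps(976)
976 is even -> collatz_steps(488)
488 is even -> collatz_steps(244)
244 is even -> collatz_steps(122)
122 is even -> collatz_steps(61)
61 is odd -> 3*61+1 = 184 -> collatz_steps(184)
184 is even -> collatz_steps(92)
92 is even -> collatz_steps(46)
46 is even -> collatz_steps(23)
23 is odd -> 3*23+1 = 70 -> collatz_steps(70)
70 is even -> collatz_steps(35)
35 is odd -> 3*35+1 = 106 -> collatz_steps(106)
106 is even -> collatz_steps(53)
53 is odd -> 3*53+1 = 160 -> collatz_steps(160)
160 is even -> collatz_steps(80)
80 is even -> collatz_steps(40)
40 is even -> collatz_steps(20)
20 is even -> collatz_steps(10)
10 is even -> collatz_steps(5)
5 is odd -> 3*5+1 = 16 -> collatz_steps(16)
16 is even -> collatz_steps(8)
8 is even -> collatz_steps(4)
4 is even -> collatz_steps(2)
2 is even -> collatz_steps(1)
Reached 1 after 112 steps
= 112
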